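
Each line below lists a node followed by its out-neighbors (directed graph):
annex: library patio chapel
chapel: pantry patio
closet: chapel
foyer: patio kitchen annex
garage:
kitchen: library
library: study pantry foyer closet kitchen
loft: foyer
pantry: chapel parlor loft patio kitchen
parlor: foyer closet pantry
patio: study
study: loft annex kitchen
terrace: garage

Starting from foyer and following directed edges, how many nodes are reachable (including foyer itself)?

11

BFS from foyer visits: foyer, patio, kitchen, annex, study, library, chapel, loft, pantry, closet, parlor
Reachable nodes: 11 of 13 total.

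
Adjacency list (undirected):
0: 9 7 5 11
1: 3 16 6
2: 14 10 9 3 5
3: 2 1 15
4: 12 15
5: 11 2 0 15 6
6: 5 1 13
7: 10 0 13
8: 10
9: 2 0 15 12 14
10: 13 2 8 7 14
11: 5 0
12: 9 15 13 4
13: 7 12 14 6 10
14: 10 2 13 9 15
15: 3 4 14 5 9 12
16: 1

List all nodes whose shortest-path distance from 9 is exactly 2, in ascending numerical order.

3, 4, 5, 7, 10, 11, 13

Level 0: 9
Level 1: 0, 2, 12, 14, 15
Level 2: 3, 4, 5, 7, 10, 11, 13
Level 3: 1, 6, 8
Level 4: 16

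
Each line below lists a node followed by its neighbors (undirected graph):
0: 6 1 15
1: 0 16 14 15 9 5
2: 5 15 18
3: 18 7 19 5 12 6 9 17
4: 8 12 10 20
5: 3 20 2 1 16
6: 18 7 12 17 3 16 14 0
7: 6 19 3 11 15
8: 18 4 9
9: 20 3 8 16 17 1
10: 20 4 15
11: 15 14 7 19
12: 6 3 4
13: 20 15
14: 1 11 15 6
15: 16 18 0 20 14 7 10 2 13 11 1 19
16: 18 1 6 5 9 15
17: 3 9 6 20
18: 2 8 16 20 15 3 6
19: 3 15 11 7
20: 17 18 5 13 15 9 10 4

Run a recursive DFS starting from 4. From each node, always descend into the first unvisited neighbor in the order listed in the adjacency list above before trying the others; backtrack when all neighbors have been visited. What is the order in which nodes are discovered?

4, 8, 18, 2, 5, 3, 7, 6, 12, 17, 9, 20, 13, 15, 16, 1, 0, 14, 11, 19, 10

Visit 4
4 → 8
8 → 18
18 → 2
2 → 5
5 → 3
3 → 7
7 → 6
6 → 12
6 → 17
17 → 9
9 → 20
20 → 13
13 → 15
15 → 16
16 → 1
1 → 0
1 → 14
14 → 11
11 → 19
15 → 10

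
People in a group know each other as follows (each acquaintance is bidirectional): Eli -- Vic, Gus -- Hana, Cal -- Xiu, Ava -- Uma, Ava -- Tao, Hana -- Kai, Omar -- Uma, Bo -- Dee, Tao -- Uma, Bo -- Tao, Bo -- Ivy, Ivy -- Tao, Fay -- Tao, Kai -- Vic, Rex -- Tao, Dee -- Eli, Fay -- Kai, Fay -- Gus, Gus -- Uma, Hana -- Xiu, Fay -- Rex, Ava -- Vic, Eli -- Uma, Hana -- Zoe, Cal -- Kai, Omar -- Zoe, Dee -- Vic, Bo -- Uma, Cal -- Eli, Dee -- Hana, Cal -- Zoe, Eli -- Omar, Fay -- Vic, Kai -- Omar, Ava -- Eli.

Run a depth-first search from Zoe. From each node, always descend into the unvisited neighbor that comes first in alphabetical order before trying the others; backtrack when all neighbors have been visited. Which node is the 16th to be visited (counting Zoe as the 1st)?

Visit Zoe
Zoe → Cal
Cal → Eli
Eli → Ava
Ava → Tao
Tao → Bo
Bo → Dee
Dee → Hana
Hana → Gus
Gus → Fay
Fay → Kai
Kai → Omar
Omar → Uma
Kai → Vic
Fay → Rex
Hana → Xiu
Bo → Ivy

Visit order: Zoe, Cal, Eli, Ava, Tao, Bo, Dee, Hana, Gus, Fay, Kai, Omar, Uma, Vic, Rex, Xiu, Ivy

Xiu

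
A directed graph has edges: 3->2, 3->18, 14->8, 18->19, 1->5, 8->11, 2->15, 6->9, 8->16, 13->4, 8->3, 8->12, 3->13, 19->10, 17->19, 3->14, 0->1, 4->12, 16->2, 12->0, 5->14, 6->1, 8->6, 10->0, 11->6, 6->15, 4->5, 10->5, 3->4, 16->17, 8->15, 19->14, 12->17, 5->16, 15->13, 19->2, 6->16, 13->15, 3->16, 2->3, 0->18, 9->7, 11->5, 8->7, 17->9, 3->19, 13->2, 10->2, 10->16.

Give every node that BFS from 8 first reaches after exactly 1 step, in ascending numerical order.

3, 6, 7, 11, 12, 15, 16

Level 0: 8
Level 1: 3, 6, 7, 11, 12, 15, 16
Level 2: 0, 1, 2, 4, 5, 9, 13, 14, 17, 18, 19
Level 3: 10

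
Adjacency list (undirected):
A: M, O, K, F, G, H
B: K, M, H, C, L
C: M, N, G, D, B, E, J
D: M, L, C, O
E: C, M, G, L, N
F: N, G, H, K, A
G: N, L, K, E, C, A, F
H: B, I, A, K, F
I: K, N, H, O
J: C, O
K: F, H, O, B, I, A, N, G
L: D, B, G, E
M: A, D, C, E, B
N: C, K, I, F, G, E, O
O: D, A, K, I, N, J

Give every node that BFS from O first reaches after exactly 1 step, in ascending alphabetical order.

A, D, I, J, K, N

Level 0: O
Level 1: A, D, I, J, K, N
Level 2: B, C, E, F, G, H, L, M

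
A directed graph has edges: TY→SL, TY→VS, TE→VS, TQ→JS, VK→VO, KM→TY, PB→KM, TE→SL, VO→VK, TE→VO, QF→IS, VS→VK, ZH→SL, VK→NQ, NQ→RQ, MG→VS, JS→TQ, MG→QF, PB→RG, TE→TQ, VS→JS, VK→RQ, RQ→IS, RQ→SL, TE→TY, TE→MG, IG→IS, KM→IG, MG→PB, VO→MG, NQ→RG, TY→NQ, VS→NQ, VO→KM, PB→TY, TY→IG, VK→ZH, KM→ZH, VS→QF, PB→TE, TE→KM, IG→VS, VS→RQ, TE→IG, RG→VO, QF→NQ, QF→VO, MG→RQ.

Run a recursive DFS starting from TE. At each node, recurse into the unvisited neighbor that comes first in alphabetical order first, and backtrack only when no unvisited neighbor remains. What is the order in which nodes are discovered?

TE, IG, IS, VS, JS, TQ, NQ, RG, VO, KM, TY, SL, ZH, MG, PB, QF, RQ, VK

Visit TE
TE → IG
IG → IS
IG → VS
VS → JS
JS → TQ
VS → NQ
NQ → RG
RG → VO
VO → KM
KM → TY
TY → SL
KM → ZH
VO → MG
MG → PB
MG → QF
MG → RQ
VO → VK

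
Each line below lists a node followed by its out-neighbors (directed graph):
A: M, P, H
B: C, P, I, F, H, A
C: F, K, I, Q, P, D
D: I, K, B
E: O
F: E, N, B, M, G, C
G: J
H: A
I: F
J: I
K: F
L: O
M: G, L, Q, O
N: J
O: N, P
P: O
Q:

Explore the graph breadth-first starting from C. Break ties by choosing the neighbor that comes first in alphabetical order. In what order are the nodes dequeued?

C → D → F → I → K → P → Q → B → E → G → M → N → O → A → H → J → L

Visit C; enqueue D, F, I, K, P, Q → queue [D, F, I, K, P, Q]
Visit D; enqueue B → queue [F, I, K, P, Q, B]
Visit F; enqueue E, G, M, N → queue [I, K, P, Q, B, E, G, M, N]
Visit I → queue [K, P, Q, B, E, G, M, N]
Visit K → queue [P, Q, B, E, G, M, N]
Visit P; enqueue O → queue [Q, B, E, G, M, N, O]
Visit Q → queue [B, E, G, M, N, O]
Visit B; enqueue A, H → queue [E, G, M, N, O, A, H]
Visit E → queue [G, M, N, O, A, H]
Visit G; enqueue J → queue [M, N, O, A, H, J]
Visit M; enqueue L → queue [N, O, A, H, J, L]
Visit N → queue [O, A, H, J, L]
Visit O → queue [A, H, J, L]
Visit A → queue [H, J, L]
Visit H → queue [J, L]
Visit J → queue [L]
Visit L → queue []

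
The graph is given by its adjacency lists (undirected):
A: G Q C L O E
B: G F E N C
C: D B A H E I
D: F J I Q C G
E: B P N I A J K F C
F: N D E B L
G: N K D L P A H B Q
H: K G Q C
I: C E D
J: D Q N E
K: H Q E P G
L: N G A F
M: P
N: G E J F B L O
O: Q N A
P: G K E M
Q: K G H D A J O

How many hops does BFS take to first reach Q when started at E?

Level 0: E
Level 1: A, B, C, F, I, J, K, N, P
Level 2: D, G, H, L, M, O, Q
Q first appears at level 2.

2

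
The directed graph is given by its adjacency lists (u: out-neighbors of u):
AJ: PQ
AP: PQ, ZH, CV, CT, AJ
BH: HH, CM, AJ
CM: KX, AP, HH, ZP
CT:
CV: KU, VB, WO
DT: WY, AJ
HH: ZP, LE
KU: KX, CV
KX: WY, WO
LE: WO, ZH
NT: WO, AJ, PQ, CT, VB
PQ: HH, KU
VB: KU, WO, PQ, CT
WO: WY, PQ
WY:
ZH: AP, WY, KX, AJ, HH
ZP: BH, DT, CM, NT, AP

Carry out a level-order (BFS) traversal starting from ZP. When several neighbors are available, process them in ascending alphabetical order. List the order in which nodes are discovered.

ZP, AP, BH, CM, DT, NT, AJ, CT, CV, PQ, ZH, HH, KX, WY, VB, WO, KU, LE

Visit ZP; enqueue AP, BH, CM, DT, NT → queue [AP, BH, CM, DT, NT]
Visit AP; enqueue AJ, CT, CV, PQ, ZH → queue [BH, CM, DT, NT, AJ, CT, CV, PQ, ZH]
Visit BH; enqueue HH → queue [CM, DT, NT, AJ, CT, CV, PQ, ZH, HH]
Visit CM; enqueue KX → queue [DT, NT, AJ, CT, CV, PQ, ZH, HH, KX]
Visit DT; enqueue WY → queue [NT, AJ, CT, CV, PQ, ZH, HH, KX, WY]
Visit NT; enqueue VB, WO → queue [AJ, CT, CV, PQ, ZH, HH, KX, WY, VB, WO]
Visit AJ → queue [CT, CV, PQ, ZH, HH, KX, WY, VB, WO]
Visit CT → queue [CV, PQ, ZH, HH, KX, WY, VB, WO]
Visit CV; enqueue KU → queue [PQ, ZH, HH, KX, WY, VB, WO, KU]
Visit PQ → queue [ZH, HH, KX, WY, VB, WO, KU]
Visit ZH → queue [HH, KX, WY, VB, WO, KU]
Visit HH; enqueue LE → queue [KX, WY, VB, WO, KU, LE]
Visit KX → queue [WY, VB, WO, KU, LE]
Visit WY → queue [VB, WO, KU, LE]
Visit VB → queue [WO, KU, LE]
Visit WO → queue [KU, LE]
Visit KU → queue [LE]
Visit LE → queue []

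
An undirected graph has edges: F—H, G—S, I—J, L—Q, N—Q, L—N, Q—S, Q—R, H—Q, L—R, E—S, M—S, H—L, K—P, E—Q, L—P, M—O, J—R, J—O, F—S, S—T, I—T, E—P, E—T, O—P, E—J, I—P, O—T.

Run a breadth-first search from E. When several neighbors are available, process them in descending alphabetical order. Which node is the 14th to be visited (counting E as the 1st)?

L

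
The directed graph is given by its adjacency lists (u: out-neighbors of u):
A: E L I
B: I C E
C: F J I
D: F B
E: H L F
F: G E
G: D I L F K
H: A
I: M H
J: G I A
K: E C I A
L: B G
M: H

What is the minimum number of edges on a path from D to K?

Level 0: D
Level 1: B, F
Level 2: C, E, G, I
Level 3: H, J, K, L, M
Level 4: A
K first appears at level 3.

3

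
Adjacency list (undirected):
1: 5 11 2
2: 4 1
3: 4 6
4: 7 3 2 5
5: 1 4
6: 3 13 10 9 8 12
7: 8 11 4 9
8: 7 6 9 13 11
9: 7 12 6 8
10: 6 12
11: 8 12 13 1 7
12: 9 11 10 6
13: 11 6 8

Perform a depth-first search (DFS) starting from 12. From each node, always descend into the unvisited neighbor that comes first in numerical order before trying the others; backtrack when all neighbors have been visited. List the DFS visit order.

Visit 12
12 → 6
6 → 3
3 → 4
4 → 2
2 → 1
1 → 5
1 → 11
11 → 7
7 → 8
8 → 9
8 → 13
6 → 10

12, 6, 3, 4, 2, 1, 5, 11, 7, 8, 9, 13, 10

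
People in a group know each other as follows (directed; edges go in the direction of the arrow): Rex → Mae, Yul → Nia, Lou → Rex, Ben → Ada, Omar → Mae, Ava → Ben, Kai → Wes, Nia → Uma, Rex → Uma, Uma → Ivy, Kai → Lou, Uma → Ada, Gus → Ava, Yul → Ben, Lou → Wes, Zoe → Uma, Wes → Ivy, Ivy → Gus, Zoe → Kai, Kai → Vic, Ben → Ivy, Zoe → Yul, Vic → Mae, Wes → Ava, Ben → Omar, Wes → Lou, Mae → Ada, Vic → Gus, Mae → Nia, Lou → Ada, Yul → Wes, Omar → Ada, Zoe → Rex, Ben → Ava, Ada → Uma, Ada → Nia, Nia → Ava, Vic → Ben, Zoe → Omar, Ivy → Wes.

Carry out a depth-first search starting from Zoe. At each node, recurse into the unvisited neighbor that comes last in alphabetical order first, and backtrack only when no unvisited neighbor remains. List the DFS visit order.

Visit Zoe
Zoe → Yul
Yul → Wes
Wes → Lou
Lou → Rex
Rex → Uma
Uma → Ivy
Ivy → Gus
Gus → Ava
Ava → Ben
Ben → Omar
Omar → Mae
Mae → Nia
Mae → Ada
Zoe → Kai
Kai → Vic

Zoe Yul Wes Lou Rex Uma Ivy Gus Ava Ben Omar Mae Nia Ada Kai Vic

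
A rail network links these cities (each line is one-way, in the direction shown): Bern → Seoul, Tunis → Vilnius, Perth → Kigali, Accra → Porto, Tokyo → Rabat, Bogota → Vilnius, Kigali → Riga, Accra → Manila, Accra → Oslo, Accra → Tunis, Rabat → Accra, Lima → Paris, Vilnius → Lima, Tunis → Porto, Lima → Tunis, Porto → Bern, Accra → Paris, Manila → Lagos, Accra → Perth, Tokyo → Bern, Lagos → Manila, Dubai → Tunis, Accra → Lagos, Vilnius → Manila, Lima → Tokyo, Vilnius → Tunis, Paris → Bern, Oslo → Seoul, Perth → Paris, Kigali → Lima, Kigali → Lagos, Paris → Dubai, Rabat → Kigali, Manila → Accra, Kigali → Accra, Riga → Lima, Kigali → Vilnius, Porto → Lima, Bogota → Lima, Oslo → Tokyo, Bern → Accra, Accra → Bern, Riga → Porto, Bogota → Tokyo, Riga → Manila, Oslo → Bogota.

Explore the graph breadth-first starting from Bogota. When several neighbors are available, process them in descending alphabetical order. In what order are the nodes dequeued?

Visit Bogota; enqueue Vilnius, Tokyo, Lima → queue [Vilnius, Tokyo, Lima]
Visit Vilnius; enqueue Tunis, Manila → queue [Tokyo, Lima, Tunis, Manila]
Visit Tokyo; enqueue Rabat, Bern → queue [Lima, Tunis, Manila, Rabat, Bern]
Visit Lima; enqueue Paris → queue [Tunis, Manila, Rabat, Bern, Paris]
Visit Tunis; enqueue Porto → queue [Manila, Rabat, Bern, Paris, Porto]
Visit Manila; enqueue Lagos, Accra → queue [Rabat, Bern, Paris, Porto, Lagos, Accra]
Visit Rabat; enqueue Kigali → queue [Bern, Paris, Porto, Lagos, Accra, Kigali]
Visit Bern; enqueue Seoul → queue [Paris, Porto, Lagos, Accra, Kigali, Seoul]
Visit Paris; enqueue Dubai → queue [Porto, Lagos, Accra, Kigali, Seoul, Dubai]
Visit Porto → queue [Lagos, Accra, Kigali, Seoul, Dubai]
Visit Lagos → queue [Accra, Kigali, Seoul, Dubai]
Visit Accra; enqueue Perth, Oslo → queue [Kigali, Seoul, Dubai, Perth, Oslo]
Visit Kigali; enqueue Riga → queue [Seoul, Dubai, Perth, Oslo, Riga]
Visit Seoul → queue [Dubai, Perth, Oslo, Riga]
Visit Dubai → queue [Perth, Oslo, Riga]
Visit Perth → queue [Oslo, Riga]
Visit Oslo → queue [Riga]
Visit Riga → queue []

Bogota Vilnius Tokyo Lima Tunis Manila Rabat Bern Paris Porto Lagos Accra Kigali Seoul Dubai Perth Oslo Riga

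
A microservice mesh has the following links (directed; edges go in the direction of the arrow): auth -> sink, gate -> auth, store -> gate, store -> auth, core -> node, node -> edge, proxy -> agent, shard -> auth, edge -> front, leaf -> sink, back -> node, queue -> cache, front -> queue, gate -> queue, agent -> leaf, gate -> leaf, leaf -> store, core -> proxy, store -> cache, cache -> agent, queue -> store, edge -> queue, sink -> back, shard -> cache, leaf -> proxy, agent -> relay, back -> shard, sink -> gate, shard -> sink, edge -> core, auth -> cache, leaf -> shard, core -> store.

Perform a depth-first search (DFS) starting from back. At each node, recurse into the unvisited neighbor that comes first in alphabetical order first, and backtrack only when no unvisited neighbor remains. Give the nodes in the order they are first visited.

back, node, edge, core, proxy, agent, leaf, shard, auth, cache, sink, gate, queue, store, relay, front

Visit back
back → node
node → edge
edge → core
core → proxy
proxy → agent
agent → leaf
leaf → shard
shard → auth
auth → cache
auth → sink
sink → gate
gate → queue
queue → store
agent → relay
edge → front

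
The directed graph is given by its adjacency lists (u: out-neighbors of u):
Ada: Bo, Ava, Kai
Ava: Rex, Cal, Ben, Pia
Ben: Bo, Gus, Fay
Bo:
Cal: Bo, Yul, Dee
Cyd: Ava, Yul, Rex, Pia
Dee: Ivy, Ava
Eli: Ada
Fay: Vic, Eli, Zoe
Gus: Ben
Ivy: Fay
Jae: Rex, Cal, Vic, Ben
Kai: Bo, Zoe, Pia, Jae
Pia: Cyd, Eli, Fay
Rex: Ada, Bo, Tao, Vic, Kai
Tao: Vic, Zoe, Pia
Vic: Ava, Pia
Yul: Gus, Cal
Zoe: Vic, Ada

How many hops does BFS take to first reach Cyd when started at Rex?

3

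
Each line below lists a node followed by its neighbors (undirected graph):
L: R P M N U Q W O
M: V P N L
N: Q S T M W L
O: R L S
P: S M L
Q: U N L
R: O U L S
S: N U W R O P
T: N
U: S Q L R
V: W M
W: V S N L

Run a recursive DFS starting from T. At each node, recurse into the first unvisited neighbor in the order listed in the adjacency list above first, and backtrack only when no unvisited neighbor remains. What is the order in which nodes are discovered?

Visit T
T → N
N → Q
Q → U
U → S
S → W
W → V
V → M
M → P
P → L
L → R
R → O

T N Q U S W V M P L R O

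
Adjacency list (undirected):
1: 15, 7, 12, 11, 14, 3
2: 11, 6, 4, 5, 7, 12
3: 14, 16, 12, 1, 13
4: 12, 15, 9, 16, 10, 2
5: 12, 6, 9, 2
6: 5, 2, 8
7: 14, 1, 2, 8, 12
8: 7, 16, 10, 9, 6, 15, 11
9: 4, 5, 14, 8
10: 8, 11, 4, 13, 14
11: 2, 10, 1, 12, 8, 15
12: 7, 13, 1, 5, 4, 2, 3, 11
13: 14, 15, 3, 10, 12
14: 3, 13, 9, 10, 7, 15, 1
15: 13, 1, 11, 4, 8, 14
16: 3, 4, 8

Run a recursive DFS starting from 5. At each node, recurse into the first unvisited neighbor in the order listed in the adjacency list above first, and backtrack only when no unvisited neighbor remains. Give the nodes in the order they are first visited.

5 -> 12 -> 7 -> 14 -> 3 -> 16 -> 4 -> 15 -> 13 -> 10 -> 8 -> 9 -> 6 -> 2 -> 11 -> 1

Visit 5
5 → 12
12 → 7
7 → 14
14 → 3
3 → 16
16 → 4
4 → 15
15 → 13
13 → 10
10 → 8
8 → 9
8 → 6
6 → 2
2 → 11
11 → 1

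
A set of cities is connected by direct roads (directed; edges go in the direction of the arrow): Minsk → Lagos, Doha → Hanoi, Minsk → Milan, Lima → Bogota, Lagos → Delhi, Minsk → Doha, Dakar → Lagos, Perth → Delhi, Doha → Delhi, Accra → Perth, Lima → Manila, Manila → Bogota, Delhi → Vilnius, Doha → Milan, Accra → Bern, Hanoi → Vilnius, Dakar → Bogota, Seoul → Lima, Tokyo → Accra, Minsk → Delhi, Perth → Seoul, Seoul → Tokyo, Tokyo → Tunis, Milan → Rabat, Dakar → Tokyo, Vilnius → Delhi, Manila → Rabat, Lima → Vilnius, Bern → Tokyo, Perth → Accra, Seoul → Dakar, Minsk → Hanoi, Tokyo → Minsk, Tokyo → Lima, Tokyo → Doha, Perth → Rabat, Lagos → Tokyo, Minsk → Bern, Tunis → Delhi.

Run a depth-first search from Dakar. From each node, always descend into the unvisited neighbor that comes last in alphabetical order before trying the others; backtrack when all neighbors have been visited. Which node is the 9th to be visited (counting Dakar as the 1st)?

Lagos

Visit Dakar
Dakar → Tokyo
Tokyo → Tunis
Tunis → Delhi
Delhi → Vilnius
Tokyo → Minsk
Minsk → Milan
Milan → Rabat
Minsk → Lagos
Minsk → Hanoi
Minsk → Doha
Minsk → Bern
Tokyo → Lima
Lima → Manila
Manila → Bogota
Tokyo → Accra
Accra → Perth
Perth → Seoul

Visit order: Dakar, Tokyo, Tunis, Delhi, Vilnius, Minsk, Milan, Rabat, Lagos, Hanoi, Doha, Bern, Lima, Manila, Bogota, Accra, Perth, Seoul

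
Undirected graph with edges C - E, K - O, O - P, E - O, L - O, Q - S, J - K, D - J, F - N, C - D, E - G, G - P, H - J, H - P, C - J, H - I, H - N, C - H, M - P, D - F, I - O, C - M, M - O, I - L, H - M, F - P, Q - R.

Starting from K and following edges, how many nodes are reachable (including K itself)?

BFS from K visits: K, O, J, P, M, L, I, E, H, D, C, G, F, N
Reachable nodes: 14 of 17 total.

14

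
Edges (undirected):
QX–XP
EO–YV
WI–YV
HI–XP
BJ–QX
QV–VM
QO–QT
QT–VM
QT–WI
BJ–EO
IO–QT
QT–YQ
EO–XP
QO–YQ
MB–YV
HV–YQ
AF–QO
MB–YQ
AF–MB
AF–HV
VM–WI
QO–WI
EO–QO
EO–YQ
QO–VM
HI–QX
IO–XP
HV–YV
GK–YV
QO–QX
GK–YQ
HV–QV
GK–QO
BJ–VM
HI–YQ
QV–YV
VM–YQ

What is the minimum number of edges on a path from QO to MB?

Level 0: QO
Level 1: AF, EO, GK, QT, QX, VM, WI, YQ
Level 2: BJ, HI, HV, IO, MB, QV, XP, YV
MB first appears at level 2.

2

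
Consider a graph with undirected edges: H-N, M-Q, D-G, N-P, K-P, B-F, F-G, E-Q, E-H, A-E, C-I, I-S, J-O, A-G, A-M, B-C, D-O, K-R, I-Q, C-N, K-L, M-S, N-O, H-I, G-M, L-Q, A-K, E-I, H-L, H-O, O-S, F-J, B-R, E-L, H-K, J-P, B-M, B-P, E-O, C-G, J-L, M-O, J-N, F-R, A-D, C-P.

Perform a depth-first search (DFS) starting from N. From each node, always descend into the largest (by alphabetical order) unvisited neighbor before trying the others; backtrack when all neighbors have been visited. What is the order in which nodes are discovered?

N -> P -> K -> R -> F -> J -> O -> S -> M -> Q -> L -> H -> I -> E -> A -> G -> D -> C -> B

Visit N
N → P
P → K
K → R
R → F
F → J
J → O
O → S
S → M
M → Q
Q → L
L → H
H → I
I → E
E → A
A → G
G → D
G → C
C → B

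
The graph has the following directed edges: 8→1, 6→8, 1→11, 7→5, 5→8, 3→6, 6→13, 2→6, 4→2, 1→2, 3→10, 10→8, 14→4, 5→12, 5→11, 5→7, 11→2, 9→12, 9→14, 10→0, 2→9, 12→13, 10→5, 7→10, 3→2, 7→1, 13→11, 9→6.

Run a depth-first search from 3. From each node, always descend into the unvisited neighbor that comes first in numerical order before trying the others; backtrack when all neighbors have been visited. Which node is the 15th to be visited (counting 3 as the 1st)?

Visit 3
3 → 2
2 → 6
6 → 8
8 → 1
1 → 11
6 → 13
2 → 9
9 → 12
9 → 14
14 → 4
3 → 10
10 → 0
10 → 5
5 → 7

Visit order: 3, 2, 6, 8, 1, 11, 13, 9, 12, 14, 4, 10, 0, 5, 7

7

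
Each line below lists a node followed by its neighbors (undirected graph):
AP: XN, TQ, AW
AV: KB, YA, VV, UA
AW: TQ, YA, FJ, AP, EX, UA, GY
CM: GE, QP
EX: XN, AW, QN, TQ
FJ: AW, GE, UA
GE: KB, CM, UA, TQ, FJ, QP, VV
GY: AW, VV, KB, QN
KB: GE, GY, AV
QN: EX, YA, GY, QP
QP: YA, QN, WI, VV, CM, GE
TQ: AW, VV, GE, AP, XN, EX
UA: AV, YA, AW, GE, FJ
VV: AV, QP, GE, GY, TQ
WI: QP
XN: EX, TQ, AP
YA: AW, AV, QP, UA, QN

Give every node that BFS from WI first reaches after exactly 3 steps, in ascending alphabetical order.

Level 0: WI
Level 1: QP
Level 2: CM, GE, QN, VV, YA
Level 3: AV, AW, EX, FJ, GY, KB, TQ, UA
Level 4: AP, XN

AV, AW, EX, FJ, GY, KB, TQ, UA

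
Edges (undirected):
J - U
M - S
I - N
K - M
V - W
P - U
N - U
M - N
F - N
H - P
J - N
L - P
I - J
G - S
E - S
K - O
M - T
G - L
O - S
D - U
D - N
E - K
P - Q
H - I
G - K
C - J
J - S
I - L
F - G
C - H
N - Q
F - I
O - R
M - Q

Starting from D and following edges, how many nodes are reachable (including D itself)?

BFS from D visits: D, U, N, P, J, Q, M, I, F, L, H, S, C, T, K, G, O, E, R
Reachable nodes: 19 of 21 total.

19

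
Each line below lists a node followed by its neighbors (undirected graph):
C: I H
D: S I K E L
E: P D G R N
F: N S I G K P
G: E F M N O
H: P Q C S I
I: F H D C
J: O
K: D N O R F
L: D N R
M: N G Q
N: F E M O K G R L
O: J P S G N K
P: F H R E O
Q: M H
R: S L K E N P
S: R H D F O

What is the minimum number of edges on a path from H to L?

Level 0: H
Level 1: C, I, P, Q, S
Level 2: D, E, F, M, O, R
Level 3: G, J, K, L, N
L first appears at level 3.

3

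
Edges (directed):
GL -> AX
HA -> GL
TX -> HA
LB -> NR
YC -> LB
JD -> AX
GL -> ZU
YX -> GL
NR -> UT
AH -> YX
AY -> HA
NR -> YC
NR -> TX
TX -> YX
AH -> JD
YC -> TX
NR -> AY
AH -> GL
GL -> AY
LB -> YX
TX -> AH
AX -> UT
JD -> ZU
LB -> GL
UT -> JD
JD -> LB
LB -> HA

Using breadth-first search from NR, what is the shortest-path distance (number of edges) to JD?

2

Level 0: NR
Level 1: AY, TX, UT, YC
Level 2: AH, HA, JD, LB, YX
Level 3: AX, GL, ZU
JD first appears at level 2.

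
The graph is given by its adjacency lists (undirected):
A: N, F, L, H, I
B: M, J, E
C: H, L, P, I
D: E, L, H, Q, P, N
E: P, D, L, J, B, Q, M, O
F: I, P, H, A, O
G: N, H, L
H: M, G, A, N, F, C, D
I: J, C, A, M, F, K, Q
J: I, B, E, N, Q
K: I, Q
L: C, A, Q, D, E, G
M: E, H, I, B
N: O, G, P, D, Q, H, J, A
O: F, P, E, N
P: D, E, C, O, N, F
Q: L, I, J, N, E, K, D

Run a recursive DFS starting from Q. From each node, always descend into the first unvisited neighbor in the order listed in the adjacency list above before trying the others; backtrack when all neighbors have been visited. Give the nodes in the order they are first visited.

Visit Q
Q → L
L → C
C → H
H → M
M → E
E → P
P → D
D → N
N → O
O → F
F → I
I → J
J → B
I → A
I → K
N → G

Q -> L -> C -> H -> M -> E -> P -> D -> N -> O -> F -> I -> J -> B -> A -> K -> G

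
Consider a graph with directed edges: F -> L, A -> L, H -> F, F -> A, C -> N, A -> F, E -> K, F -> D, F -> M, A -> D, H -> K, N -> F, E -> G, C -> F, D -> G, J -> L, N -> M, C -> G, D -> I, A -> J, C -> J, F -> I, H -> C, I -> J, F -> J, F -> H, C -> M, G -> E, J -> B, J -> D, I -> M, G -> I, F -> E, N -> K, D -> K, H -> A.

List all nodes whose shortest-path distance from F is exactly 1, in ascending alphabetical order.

Level 0: F
Level 1: A, D, E, H, I, J, L, M
Level 2: B, C, G, K
Level 3: N

A, D, E, H, I, J, L, M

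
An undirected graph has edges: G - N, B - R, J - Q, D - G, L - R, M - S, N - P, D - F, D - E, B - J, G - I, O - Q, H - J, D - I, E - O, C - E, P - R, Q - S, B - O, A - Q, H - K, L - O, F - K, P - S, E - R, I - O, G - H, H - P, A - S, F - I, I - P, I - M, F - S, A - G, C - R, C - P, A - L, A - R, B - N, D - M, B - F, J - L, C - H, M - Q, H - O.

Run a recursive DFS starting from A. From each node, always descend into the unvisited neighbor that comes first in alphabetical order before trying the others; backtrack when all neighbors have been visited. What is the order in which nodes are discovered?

Visit A
A → G
G → D
D → E
E → C
C → H
H → J
J → B
B → F
F → I
I → M
M → Q
Q → O
O → L
L → R
R → P
P → N
P → S
F → K

A, G, D, E, C, H, J, B, F, I, M, Q, O, L, R, P, N, S, K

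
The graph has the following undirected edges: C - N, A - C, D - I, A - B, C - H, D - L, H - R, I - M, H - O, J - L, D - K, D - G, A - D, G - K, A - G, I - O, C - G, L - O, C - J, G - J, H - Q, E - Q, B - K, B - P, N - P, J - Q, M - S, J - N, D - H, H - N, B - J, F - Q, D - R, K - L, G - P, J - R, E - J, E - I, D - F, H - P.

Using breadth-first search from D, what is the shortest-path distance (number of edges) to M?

2

Level 0: D
Level 1: A, F, G, H, I, K, L, R
Level 2: B, C, E, J, M, N, O, P, Q
Level 3: S
M first appears at level 2.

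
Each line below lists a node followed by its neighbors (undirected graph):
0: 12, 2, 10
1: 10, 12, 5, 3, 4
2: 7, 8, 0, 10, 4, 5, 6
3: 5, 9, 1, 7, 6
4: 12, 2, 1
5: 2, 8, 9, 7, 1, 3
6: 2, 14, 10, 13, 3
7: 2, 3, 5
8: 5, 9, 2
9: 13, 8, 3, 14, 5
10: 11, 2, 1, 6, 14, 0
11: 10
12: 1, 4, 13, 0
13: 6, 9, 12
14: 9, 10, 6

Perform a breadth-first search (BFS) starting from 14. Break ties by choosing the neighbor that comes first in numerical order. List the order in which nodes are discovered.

14, 6, 9, 10, 2, 3, 13, 5, 8, 0, 1, 11, 4, 7, 12

Visit 14; enqueue 6, 9, 10 → queue [6, 9, 10]
Visit 6; enqueue 2, 3, 13 → queue [9, 10, 2, 3, 13]
Visit 9; enqueue 5, 8 → queue [10, 2, 3, 13, 5, 8]
Visit 10; enqueue 0, 1, 11 → queue [2, 3, 13, 5, 8, 0, 1, 11]
Visit 2; enqueue 4, 7 → queue [3, 13, 5, 8, 0, 1, 11, 4, 7]
Visit 3 → queue [13, 5, 8, 0, 1, 11, 4, 7]
Visit 13; enqueue 12 → queue [5, 8, 0, 1, 11, 4, 7, 12]
Visit 5 → queue [8, 0, 1, 11, 4, 7, 12]
Visit 8 → queue [0, 1, 11, 4, 7, 12]
Visit 0 → queue [1, 11, 4, 7, 12]
Visit 1 → queue [11, 4, 7, 12]
Visit 11 → queue [4, 7, 12]
Visit 4 → queue [7, 12]
Visit 7 → queue [12]
Visit 12 → queue []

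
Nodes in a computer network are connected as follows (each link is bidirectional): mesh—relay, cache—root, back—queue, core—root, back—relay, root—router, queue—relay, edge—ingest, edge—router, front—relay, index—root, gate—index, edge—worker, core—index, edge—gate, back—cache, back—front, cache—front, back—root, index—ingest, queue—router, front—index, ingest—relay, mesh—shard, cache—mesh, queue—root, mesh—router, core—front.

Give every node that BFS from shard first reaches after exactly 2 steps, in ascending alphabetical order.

Level 0: shard
Level 1: mesh
Level 2: cache, relay, router
Level 3: back, edge, front, ingest, queue, root
Level 4: core, gate, index, worker

cache, relay, router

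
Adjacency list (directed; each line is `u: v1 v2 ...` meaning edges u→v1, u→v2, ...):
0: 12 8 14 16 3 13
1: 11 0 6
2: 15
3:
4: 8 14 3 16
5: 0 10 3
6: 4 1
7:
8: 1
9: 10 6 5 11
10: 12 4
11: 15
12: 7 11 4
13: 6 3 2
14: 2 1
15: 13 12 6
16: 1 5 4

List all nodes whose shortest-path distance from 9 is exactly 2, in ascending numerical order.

0, 1, 3, 4, 12, 15

Level 0: 9
Level 1: 5, 6, 10, 11
Level 2: 0, 1, 3, 4, 12, 15
Level 3: 7, 8, 13, 14, 16
Level 4: 2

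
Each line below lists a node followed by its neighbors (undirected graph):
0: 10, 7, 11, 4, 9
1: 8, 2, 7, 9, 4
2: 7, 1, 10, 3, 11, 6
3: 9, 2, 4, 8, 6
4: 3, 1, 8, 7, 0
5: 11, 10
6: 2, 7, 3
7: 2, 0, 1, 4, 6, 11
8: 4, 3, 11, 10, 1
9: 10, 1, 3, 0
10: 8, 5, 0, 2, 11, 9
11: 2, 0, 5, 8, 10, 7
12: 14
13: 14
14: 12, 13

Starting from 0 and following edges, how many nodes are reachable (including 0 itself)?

BFS from 0 visits: 0, 11, 10, 9, 7, 4, 8, 5, 2, 3, 1, 6
Reachable nodes: 12 of 15 total.

12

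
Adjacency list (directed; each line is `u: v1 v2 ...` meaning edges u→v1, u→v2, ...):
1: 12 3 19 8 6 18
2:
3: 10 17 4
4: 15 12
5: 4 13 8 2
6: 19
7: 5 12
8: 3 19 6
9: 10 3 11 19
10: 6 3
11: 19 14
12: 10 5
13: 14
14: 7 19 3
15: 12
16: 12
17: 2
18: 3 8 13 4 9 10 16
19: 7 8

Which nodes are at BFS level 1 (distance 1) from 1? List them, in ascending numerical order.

3, 6, 8, 12, 18, 19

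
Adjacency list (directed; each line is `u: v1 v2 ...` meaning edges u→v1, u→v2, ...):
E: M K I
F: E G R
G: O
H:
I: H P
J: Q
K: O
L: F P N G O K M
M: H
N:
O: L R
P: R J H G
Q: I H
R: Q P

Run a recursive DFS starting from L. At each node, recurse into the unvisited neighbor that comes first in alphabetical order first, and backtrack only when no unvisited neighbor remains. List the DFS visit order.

Visit L
L → F
F → E
E → I
I → H
I → P
P → G
G → O
O → R
R → Q
P → J
E → K
E → M
L → N

L, F, E, I, H, P, G, O, R, Q, J, K, M, N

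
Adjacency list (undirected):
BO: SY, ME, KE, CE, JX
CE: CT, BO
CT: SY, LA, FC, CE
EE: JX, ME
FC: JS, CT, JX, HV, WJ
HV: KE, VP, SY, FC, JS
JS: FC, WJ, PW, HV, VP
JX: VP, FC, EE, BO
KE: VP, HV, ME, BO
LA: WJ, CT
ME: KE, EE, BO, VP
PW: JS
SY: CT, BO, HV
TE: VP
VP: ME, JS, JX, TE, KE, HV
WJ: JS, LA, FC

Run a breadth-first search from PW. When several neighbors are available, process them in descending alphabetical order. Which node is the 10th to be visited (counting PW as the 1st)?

KE

Visit PW; enqueue JS → queue [JS]
Visit JS; enqueue WJ, VP, HV, FC → queue [WJ, VP, HV, FC]
Visit WJ; enqueue LA → queue [VP, HV, FC, LA]
Visit VP; enqueue TE, ME, KE, JX → queue [HV, FC, LA, TE, ME, KE, JX]
Visit HV; enqueue SY → queue [FC, LA, TE, ME, KE, JX, SY]
Visit FC; enqueue CT → queue [LA, TE, ME, KE, JX, SY, CT]
Visit LA → queue [TE, ME, KE, JX, SY, CT]
Visit TE → queue [ME, KE, JX, SY, CT]
Visit ME; enqueue EE, BO → queue [KE, JX, SY, CT, EE, BO]
Visit KE → queue [JX, SY, CT, EE, BO]
Visit JX → queue [SY, CT, EE, BO]
Visit SY → queue [CT, EE, BO]
Visit CT; enqueue CE → queue [EE, BO, CE]
Visit EE → queue [BO, CE]
Visit BO → queue [CE]
Visit CE → queue []

Visit order: PW, JS, WJ, VP, HV, FC, LA, TE, ME, KE, JX, SY, CT, EE, BO, CE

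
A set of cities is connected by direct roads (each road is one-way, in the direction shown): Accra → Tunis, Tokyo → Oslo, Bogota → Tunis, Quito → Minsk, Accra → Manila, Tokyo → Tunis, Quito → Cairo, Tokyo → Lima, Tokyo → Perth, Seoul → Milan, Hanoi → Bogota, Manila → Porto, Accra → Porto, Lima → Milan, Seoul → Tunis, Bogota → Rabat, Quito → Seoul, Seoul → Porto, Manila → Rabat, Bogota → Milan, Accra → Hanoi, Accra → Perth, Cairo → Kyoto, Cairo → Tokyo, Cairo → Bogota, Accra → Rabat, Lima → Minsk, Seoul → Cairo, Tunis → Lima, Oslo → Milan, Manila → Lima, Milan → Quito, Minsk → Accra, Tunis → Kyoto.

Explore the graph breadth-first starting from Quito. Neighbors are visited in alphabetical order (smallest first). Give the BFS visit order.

Quito Cairo Minsk Seoul Bogota Kyoto Tokyo Accra Milan Porto Tunis Rabat Lima Oslo Perth Hanoi Manila

Visit Quito; enqueue Cairo, Minsk, Seoul → queue [Cairo, Minsk, Seoul]
Visit Cairo; enqueue Bogota, Kyoto, Tokyo → queue [Minsk, Seoul, Bogota, Kyoto, Tokyo]
Visit Minsk; enqueue Accra → queue [Seoul, Bogota, Kyoto, Tokyo, Accra]
Visit Seoul; enqueue Milan, Porto, Tunis → queue [Bogota, Kyoto, Tokyo, Accra, Milan, Porto, Tunis]
Visit Bogota; enqueue Rabat → queue [Kyoto, Tokyo, Accra, Milan, Porto, Tunis, Rabat]
Visit Kyoto → queue [Tokyo, Accra, Milan, Porto, Tunis, Rabat]
Visit Tokyo; enqueue Lima, Oslo, Perth → queue [Accra, Milan, Porto, Tunis, Rabat, Lima, Oslo, Perth]
Visit Accra; enqueue Hanoi, Manila → queue [Milan, Porto, Tunis, Rabat, Lima, Oslo, Perth, Hanoi, Manila]
Visit Milan → queue [Porto, Tunis, Rabat, Lima, Oslo, Perth, Hanoi, Manila]
Visit Porto → queue [Tunis, Rabat, Lima, Oslo, Perth, Hanoi, Manila]
Visit Tunis → queue [Rabat, Lima, Oslo, Perth, Hanoi, Manila]
Visit Rabat → queue [Lima, Oslo, Perth, Hanoi, Manila]
Visit Lima → queue [Oslo, Perth, Hanoi, Manila]
Visit Oslo → queue [Perth, Hanoi, Manila]
Visit Perth → queue [Hanoi, Manila]
Visit Hanoi → queue [Manila]
Visit Manila → queue []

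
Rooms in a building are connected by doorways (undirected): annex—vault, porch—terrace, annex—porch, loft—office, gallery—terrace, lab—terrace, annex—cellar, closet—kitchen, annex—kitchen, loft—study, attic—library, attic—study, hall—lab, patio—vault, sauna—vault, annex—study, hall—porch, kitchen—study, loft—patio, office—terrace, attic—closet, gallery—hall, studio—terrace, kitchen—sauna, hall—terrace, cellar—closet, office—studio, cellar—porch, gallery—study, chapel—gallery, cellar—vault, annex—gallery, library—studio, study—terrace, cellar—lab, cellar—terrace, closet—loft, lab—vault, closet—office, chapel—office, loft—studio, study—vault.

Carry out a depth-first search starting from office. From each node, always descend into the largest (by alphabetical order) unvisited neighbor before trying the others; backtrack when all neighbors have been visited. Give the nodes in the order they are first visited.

office, terrace, study, vault, sauna, kitchen, closet, loft, studio, library, attic, patio, cellar, porch, hall, lab, gallery, chapel, annex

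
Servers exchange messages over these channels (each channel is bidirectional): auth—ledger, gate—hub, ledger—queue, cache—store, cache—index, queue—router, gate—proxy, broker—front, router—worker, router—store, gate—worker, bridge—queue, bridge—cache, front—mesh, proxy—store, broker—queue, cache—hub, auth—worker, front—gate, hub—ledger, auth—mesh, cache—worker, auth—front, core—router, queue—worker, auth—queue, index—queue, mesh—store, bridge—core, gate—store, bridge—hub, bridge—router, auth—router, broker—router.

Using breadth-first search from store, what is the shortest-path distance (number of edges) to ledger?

Level 0: store
Level 1: cache, gate, mesh, proxy, router
Level 2: auth, bridge, broker, core, front, hub, index, queue, worker
Level 3: ledger
ledger first appears at level 3.

3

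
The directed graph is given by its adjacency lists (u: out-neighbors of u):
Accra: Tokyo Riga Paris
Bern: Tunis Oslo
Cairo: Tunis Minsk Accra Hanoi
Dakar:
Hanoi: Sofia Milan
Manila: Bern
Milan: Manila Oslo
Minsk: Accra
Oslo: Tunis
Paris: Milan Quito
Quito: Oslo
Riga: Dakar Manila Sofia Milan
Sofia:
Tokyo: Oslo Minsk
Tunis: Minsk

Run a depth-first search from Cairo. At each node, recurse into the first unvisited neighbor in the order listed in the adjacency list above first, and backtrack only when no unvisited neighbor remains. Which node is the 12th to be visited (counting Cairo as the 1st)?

Milan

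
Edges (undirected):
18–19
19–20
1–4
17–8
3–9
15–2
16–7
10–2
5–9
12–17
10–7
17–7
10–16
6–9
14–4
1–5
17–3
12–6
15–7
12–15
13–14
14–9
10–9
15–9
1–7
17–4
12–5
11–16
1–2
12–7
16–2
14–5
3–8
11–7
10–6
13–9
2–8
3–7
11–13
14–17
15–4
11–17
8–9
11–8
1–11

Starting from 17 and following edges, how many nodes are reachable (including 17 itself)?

17

BFS from 17 visits: 17, 3, 4, 7, 8, 11, 12, 14, 9, 1, 15, 10, 16, 2, 13, 5, 6
Reachable nodes: 17 of 20 total.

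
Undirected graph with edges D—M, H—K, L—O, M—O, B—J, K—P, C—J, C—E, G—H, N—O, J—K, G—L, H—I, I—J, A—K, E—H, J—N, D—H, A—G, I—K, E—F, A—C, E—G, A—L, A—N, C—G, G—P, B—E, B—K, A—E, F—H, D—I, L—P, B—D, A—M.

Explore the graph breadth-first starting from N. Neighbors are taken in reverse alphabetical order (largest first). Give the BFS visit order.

Visit N; enqueue O, J, A → queue [O, J, A]
Visit O; enqueue M, L → queue [J, A, M, L]
Visit J; enqueue K, I, C, B → queue [A, M, L, K, I, C, B]
Visit A; enqueue G, E → queue [M, L, K, I, C, B, G, E]
Visit M; enqueue D → queue [L, K, I, C, B, G, E, D]
Visit L; enqueue P → queue [K, I, C, B, G, E, D, P]
Visit K; enqueue H → queue [I, C, B, G, E, D, P, H]
Visit I → queue [C, B, G, E, D, P, H]
Visit C → queue [B, G, E, D, P, H]
Visit B → queue [G, E, D, P, H]
Visit G → queue [E, D, P, H]
Visit E; enqueue F → queue [D, P, H, F]
Visit D → queue [P, H, F]
Visit P → queue [H, F]
Visit H → queue [F]
Visit F → queue []

N O J A M L K I C B G E D P H F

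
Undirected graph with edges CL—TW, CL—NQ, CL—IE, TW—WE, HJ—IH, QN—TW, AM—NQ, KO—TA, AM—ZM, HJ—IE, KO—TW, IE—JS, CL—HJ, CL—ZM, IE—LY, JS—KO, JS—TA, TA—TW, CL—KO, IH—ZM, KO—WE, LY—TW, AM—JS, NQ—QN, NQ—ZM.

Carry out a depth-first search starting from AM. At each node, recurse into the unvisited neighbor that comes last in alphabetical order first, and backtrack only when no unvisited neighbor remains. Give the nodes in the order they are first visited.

Visit AM
AM → ZM
ZM → NQ
NQ → QN
QN → TW
TW → WE
WE → KO
KO → TA
TA → JS
JS → IE
IE → LY
IE → HJ
HJ → IH
HJ → CL

AM, ZM, NQ, QN, TW, WE, KO, TA, JS, IE, LY, HJ, IH, CL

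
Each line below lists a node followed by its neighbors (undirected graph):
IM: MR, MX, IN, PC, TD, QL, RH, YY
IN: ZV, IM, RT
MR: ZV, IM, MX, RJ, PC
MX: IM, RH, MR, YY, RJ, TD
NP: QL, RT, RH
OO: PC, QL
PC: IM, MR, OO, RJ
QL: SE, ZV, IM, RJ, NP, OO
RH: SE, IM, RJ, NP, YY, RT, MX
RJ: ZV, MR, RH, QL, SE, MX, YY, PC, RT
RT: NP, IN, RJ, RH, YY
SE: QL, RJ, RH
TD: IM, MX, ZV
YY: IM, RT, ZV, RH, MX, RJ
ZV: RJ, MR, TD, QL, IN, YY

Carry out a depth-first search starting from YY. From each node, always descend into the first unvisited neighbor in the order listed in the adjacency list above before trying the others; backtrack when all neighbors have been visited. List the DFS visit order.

YY, IM, MR, ZV, RJ, RH, SE, QL, NP, RT, IN, OO, PC, MX, TD

Visit YY
YY → IM
IM → MR
MR → ZV
ZV → RJ
RJ → RH
RH → SE
SE → QL
QL → NP
NP → RT
RT → IN
QL → OO
OO → PC
RH → MX
MX → TD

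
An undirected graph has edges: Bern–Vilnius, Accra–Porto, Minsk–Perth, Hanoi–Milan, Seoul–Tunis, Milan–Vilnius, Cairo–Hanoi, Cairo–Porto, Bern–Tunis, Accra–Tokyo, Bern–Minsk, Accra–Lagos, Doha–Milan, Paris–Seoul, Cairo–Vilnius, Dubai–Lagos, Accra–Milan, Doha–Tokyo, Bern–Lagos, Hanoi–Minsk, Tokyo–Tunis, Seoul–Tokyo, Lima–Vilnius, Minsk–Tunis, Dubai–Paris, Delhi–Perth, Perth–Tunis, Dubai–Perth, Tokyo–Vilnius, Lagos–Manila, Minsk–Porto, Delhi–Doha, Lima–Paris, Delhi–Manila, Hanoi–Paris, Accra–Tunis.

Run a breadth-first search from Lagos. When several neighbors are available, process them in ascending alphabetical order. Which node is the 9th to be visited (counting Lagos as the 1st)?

Tunis

Visit Lagos; enqueue Accra, Bern, Dubai, Manila → queue [Accra, Bern, Dubai, Manila]
Visit Accra; enqueue Milan, Porto, Tokyo, Tunis → queue [Bern, Dubai, Manila, Milan, Porto, Tokyo, Tunis]
Visit Bern; enqueue Minsk, Vilnius → queue [Dubai, Manila, Milan, Porto, Tokyo, Tunis, Minsk, Vilnius]
Visit Dubai; enqueue Paris, Perth → queue [Manila, Milan, Porto, Tokyo, Tunis, Minsk, Vilnius, Paris, Perth]
Visit Manila; enqueue Delhi → queue [Milan, Porto, Tokyo, Tunis, Minsk, Vilnius, Paris, Perth, Delhi]
Visit Milan; enqueue Doha, Hanoi → queue [Porto, Tokyo, Tunis, Minsk, Vilnius, Paris, Perth, Delhi, Doha, Hanoi]
Visit Porto; enqueue Cairo → queue [Tokyo, Tunis, Minsk, Vilnius, Paris, Perth, Delhi, Doha, Hanoi, Cairo]
Visit Tokyo; enqueue Seoul → queue [Tunis, Minsk, Vilnius, Paris, Perth, Delhi, Doha, Hanoi, Cairo, Seoul]
Visit Tunis → queue [Minsk, Vilnius, Paris, Perth, Delhi, Doha, Hanoi, Cairo, Seoul]
Visit Minsk → queue [Vilnius, Paris, Perth, Delhi, Doha, Hanoi, Cairo, Seoul]
Visit Vilnius; enqueue Lima → queue [Paris, Perth, Delhi, Doha, Hanoi, Cairo, Seoul, Lima]
Visit Paris → queue [Perth, Delhi, Doha, Hanoi, Cairo, Seoul, Lima]
Visit Perth → queue [Delhi, Doha, Hanoi, Cairo, Seoul, Lima]
Visit Delhi → queue [Doha, Hanoi, Cairo, Seoul, Lima]
Visit Doha → queue [Hanoi, Cairo, Seoul, Lima]
Visit Hanoi → queue [Cairo, Seoul, Lima]
Visit Cairo → queue [Seoul, Lima]
Visit Seoul → queue [Lima]
Visit Lima → queue []

Visit order: Lagos, Accra, Bern, Dubai, Manila, Milan, Porto, Tokyo, Tunis, Minsk, Vilnius, Paris, Perth, Delhi, Doha, Hanoi, Cairo, Seoul, Lima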